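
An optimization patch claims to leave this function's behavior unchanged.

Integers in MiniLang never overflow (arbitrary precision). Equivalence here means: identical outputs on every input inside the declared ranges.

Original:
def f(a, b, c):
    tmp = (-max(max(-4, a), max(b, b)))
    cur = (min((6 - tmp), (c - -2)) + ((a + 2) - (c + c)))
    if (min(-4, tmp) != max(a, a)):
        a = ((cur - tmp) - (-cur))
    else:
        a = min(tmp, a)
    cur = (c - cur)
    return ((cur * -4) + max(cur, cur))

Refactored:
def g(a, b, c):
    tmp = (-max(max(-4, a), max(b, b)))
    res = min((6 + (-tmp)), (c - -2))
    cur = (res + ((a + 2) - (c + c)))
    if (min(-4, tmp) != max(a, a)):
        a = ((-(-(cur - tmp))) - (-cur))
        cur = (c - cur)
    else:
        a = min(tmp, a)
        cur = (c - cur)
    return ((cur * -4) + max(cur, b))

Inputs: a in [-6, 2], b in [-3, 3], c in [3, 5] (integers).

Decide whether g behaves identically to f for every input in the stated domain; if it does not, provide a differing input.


Try a=0, b=3, c=3.
f: tmp becomes -3; next cur becomes 1; next (min(-4, tmp) != max(a, a)) evaluates to true; next a becomes 5; next cur becomes 2; next final value -6
g: tmp becomes -3; next res becomes 5; next cur becomes 1; next (min(-4, tmp) != max(a, a)) evaluates to true; next a becomes 5; next cur becomes 2; next final value -5
-6 vs -5 — the two versions disagree here.
verdict: not equivalent; witness: a=0, b=3, c=3


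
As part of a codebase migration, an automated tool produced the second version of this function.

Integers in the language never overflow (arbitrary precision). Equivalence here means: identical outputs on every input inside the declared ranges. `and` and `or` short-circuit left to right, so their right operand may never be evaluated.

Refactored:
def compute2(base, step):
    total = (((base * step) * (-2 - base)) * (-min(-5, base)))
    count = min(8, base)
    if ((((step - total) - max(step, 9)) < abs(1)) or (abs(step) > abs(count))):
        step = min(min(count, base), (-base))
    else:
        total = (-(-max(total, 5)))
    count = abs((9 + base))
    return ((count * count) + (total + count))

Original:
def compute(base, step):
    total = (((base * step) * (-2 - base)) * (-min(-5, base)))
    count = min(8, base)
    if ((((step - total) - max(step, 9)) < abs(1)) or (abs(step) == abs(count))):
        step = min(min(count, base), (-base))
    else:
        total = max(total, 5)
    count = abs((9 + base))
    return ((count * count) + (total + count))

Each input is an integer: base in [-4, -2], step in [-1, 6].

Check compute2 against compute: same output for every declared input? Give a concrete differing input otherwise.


These are not equivalent — on base=-4, step=4 the outputs split (-130 vs 35).
compute: total = -160; count = -4; ((((step - total) - max(step, 9)) < abs(1)) or (abs(step) == abs(count))) -> true; step = -4; count = 5; return -130
compute2: total = -160; count = -4; ((((step - total) - max(step, 9)) < abs(1)) or (abs(step) > abs(count))) -> false; total = 5; count = 5; return 35
verdict: not equivalent; witness: base=-4, step=4


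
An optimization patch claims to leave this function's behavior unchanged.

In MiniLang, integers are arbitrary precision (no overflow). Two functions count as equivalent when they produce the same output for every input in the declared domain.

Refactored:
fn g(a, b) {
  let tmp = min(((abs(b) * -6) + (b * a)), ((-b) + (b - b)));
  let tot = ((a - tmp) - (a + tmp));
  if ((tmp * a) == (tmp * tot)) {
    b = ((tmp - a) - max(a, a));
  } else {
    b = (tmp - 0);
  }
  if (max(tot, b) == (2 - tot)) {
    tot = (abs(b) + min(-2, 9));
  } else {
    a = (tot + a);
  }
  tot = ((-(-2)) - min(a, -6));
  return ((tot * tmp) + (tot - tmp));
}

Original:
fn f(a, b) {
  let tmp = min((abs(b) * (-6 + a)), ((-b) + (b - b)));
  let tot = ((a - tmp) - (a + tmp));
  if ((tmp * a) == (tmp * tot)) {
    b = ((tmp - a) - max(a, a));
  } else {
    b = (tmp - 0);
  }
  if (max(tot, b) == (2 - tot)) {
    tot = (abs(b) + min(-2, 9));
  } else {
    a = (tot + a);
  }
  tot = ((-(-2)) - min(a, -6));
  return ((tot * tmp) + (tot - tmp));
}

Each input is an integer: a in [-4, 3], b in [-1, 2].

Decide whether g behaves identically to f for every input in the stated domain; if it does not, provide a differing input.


Evaluate both at a=-4, b=-1.
f: tmp becomes -10; next tot becomes 20; next ((tmp * a) == (tmp * tot)) evaluates to false; next b becomes -10; next (max(tot, b) == (2 - tot)) evaluates to false; next a becomes 16; next tot becomes 8; next final value -62
g: tmp becomes -2; next tot becomes 4; next ((tmp * a) == (tmp * tot)) evaluates to false; next b becomes -2; next (max(tot, b) == (2 - tot)) evaluates to false; next a becomes 0; next tot becomes 8; next final value -6
-62 vs -6 — the two versions disagree here.
verdict: not equivalent; witness: a=-4, b=-1


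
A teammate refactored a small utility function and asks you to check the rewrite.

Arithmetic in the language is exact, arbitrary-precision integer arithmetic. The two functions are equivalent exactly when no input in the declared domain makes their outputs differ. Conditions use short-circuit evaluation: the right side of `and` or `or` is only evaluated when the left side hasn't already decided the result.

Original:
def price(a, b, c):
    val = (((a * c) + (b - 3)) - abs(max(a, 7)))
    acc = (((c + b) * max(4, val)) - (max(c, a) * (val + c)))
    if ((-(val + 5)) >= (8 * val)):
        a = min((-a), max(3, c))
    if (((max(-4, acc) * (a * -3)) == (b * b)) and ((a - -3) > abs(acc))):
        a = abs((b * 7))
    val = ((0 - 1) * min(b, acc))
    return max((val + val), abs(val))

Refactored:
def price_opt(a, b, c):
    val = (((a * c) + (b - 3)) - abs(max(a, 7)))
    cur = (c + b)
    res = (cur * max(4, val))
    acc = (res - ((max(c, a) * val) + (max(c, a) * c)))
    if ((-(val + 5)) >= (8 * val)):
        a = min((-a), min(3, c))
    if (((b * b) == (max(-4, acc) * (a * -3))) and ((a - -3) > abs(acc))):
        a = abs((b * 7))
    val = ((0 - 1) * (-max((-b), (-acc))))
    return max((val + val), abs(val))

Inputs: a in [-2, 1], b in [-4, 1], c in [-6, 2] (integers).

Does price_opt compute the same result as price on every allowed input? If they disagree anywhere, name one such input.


Equivalent. The suspicious edit (`max(3, c)` became `min(3, c)`) never changes the result for any input inside the declared domain.
Checked all 216 inputs in the declared domain: the outputs agree on every one.
Tracing a=1, b=-4, c=-1: price: val = -15; acc = -4; ((-(val + 5)) >= (8 * val)) -> true; a = -1; (((max(-4, acc) * (a * -3)) == (b * b)) and ((a - -3) > abs(acc))) -> false; val = 4; return 8 | price_opt: val = -15; cur = -5; res = -20; acc = -4; ((-(val + 5)) >= (8 * val)) -> true; a = -1; (((b * b) == (max(-4, acc) * (a * -3))) and ((a - -3) > abs(acc))) -> false; val = 4; return 8 — matching result 8.
verdict: equivalent


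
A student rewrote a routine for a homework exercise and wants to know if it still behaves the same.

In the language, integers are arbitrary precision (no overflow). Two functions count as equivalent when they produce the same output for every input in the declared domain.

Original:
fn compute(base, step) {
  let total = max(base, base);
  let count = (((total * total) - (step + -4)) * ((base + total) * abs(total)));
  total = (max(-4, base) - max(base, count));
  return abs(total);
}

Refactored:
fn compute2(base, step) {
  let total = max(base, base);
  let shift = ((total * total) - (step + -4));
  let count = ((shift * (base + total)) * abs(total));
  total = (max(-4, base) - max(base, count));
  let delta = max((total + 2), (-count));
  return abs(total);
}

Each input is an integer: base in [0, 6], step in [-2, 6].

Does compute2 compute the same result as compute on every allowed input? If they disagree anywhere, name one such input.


This is a faithful refactor — arithmetic usage differs, and constant usage differs, and statement counts differ, and local variable names differ, and min/max/abs usage differs, but the computed results match everywhere.
As a probe, take base=3, step=5: compute runs total=3, then count=144, then total=-141, then returns 141; compute2 runs total=3, then shift=8, then count=144, then total=-141, then delta=-139, then returns 141; both end at 141.
An exhaustive pass over the 63 declared inputs shows identical outputs.
verdict: equivalent


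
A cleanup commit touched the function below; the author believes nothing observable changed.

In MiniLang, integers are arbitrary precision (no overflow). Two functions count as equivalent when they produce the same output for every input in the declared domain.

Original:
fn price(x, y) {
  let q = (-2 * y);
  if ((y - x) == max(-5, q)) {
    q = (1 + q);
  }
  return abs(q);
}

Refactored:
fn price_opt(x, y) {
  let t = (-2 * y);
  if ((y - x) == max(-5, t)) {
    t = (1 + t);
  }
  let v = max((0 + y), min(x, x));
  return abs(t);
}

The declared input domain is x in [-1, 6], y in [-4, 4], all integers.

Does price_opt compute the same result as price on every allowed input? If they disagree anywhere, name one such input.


A substantive addition is an assignment to `v` whose value nothing reads; no result depends on it; all 72 inputs agree.
verdict: equivalent


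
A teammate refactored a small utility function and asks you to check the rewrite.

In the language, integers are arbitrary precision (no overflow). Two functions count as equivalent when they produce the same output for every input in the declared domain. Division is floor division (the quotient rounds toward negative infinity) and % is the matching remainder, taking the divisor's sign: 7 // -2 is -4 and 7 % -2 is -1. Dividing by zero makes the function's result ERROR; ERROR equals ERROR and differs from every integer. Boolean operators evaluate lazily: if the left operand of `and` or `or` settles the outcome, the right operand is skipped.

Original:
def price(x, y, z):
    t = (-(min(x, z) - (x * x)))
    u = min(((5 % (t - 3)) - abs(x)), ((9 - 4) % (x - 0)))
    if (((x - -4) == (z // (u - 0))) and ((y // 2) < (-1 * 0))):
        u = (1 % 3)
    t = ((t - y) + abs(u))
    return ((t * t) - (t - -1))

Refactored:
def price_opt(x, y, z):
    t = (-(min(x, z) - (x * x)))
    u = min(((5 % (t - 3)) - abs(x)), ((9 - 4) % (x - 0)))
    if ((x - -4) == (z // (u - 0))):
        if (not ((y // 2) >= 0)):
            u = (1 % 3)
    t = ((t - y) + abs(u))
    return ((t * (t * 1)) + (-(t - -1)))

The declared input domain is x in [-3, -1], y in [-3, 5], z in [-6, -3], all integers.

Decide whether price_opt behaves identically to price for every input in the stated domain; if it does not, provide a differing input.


The two versions differ — the changes include arithmetic usage differs, plus statement counts differ, plus comparison usage differs, plus constant usage differs, plus branching structure differs, plus boolean connective usage differs.
Spot check at x=-2, y=0, z=-6 — price: t=10, then u=-1, then (((x - -4) == (z // (u - 0))) and ((y // 2) < (-1 * 0))) is false, then t=11, then returns 109. price_opt: t=10, then u=-1, then ((x - -4) == (z // (u - 0))) is false, then t=11, then returns 109. Both give 109.
Every one of the 108 inputs gives matching results.
verdict: equivalent


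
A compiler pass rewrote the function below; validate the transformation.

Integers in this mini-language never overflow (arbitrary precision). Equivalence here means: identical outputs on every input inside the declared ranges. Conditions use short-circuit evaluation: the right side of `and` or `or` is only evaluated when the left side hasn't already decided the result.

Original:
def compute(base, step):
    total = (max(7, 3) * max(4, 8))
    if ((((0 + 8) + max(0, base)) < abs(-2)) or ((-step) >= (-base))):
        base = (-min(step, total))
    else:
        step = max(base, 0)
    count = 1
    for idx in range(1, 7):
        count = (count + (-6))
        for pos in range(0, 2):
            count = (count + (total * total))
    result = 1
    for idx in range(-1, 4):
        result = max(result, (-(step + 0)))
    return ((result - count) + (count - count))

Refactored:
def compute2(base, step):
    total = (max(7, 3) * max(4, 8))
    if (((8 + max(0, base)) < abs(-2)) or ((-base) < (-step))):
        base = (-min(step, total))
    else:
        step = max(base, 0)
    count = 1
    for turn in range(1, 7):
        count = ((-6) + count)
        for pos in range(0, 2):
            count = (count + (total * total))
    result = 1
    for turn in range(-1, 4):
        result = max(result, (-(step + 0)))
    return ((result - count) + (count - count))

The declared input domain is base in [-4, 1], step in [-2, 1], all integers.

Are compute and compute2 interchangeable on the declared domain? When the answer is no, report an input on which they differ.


Consider the input base=-2, step=-2.
compute: total becomes 56; next ((((0 + 8) + max(0, base)) < abs(-2)) or ((-step) >= (-base))) evaluates to true; next base becomes 2; next count becomes 1; next at idx=1:; next count becomes -5; next at pos=0:; next count becomes 3131; next at pos=1:; next count becomes 6267; next at idx=2:; next count becomes 6261; next at pos=0:; next count becomes 9397; next at pos=1:; next count becomes 12533; next at idx=3:; next count becomes 12527; next at pos=0:; next count becomes 15663; next at pos=1:; next count becomes 18799; next at idx=4:; next count becomes 18793; next at pos=0:; next count becomes 21929; next at pos=1:; next count becomes 25065; next at idx=5:; next count becomes 25059; next at pos=0:; next count becomes 28195; next at pos=1:; next count becomes 31331; next at idx=6:; next count becomes 31325; next at pos=0:; next count becomes 34461; next at pos=1:; next count becomes 37597; next result becomes 1; next at idx=-1:; next result becomes 2; next at idx=0:; next result becomes 2; next at idx=1:; next result becomes 2; next at idx=2:; next result becomes 2; next at idx=3:; next result becomes 2; next final value -37595
compute2: total becomes 56; next (((8 + max(0, base)) < abs(-2)) or ((-base) < (-step))) evaluates to false; next step becomes 0; next count becomes 1; next at turn=1:; next count becomes -5; next at pos=0:; next count becomes 3131; next at pos=1:; next count becomes 6267; next at turn=2:; next count becomes 6261; next at pos=0:; next count becomes 9397; next at pos=1:; next count becomes 12533; next at turn=3:; next count becomes 12527; next at pos=0:; next count becomes 15663; next at pos=1:; next count becomes 18799; next at turn=4:; next count becomes 18793; next at pos=0:; next count becomes 21929; next at pos=1:; next count becomes 25065; next at turn=5:; next count becomes 25059; next at pos=0:; next count becomes 28195; next at pos=1:; next count becomes 31331; next at turn=6:; next count becomes 31325; next at pos=0:; next count becomes 34461; next at pos=1:; next count becomes 37597; next result becomes 1; next at turn=-1:; next result becomes 1; next at turn=0:; next result becomes 1; next at turn=1:; next result becomes 1; next at turn=2:; next result becomes 1; next at turn=3:; next result becomes 1; next final value -37596
-37595 and -37596 differ, so these are not the same function on this domain.
verdict: not equivalent; witness: base=-2, step=-2


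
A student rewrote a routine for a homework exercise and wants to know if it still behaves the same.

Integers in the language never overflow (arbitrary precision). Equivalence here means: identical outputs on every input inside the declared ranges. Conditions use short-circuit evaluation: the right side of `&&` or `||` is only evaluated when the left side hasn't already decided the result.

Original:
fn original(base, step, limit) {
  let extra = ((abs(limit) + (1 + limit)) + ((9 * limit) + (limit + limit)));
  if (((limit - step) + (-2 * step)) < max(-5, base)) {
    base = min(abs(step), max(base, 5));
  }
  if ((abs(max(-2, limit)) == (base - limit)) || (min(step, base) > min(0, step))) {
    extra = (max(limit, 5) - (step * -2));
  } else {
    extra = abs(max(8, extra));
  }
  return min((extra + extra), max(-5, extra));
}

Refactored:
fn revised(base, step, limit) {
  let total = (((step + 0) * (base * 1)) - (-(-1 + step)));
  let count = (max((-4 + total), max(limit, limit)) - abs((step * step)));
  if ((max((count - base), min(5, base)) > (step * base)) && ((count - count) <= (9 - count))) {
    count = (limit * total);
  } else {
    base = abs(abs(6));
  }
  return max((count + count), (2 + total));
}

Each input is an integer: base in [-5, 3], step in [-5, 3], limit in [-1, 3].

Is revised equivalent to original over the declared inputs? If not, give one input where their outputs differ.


Evaluate both at base=-5, step=-5, limit=-1.
original: extra = -10; (((limit - step) + (-2 * step)) < max(-5, base)) -> false; ((abs(max(-2, limit)) == (base - limit)) || (min(step, base) > min(0, step))) -> false; extra = 8; return 8
revised: total = 19; count = -10; ((max((count - base), min(5, base)) > (step * base)) && ((count - count) <= (9 - count))) -> false; base = 6; return 21
8 != 21, so the rewrite changes behavior.
verdict: not equivalent; witness: base=-5, step=-5, limit=-1


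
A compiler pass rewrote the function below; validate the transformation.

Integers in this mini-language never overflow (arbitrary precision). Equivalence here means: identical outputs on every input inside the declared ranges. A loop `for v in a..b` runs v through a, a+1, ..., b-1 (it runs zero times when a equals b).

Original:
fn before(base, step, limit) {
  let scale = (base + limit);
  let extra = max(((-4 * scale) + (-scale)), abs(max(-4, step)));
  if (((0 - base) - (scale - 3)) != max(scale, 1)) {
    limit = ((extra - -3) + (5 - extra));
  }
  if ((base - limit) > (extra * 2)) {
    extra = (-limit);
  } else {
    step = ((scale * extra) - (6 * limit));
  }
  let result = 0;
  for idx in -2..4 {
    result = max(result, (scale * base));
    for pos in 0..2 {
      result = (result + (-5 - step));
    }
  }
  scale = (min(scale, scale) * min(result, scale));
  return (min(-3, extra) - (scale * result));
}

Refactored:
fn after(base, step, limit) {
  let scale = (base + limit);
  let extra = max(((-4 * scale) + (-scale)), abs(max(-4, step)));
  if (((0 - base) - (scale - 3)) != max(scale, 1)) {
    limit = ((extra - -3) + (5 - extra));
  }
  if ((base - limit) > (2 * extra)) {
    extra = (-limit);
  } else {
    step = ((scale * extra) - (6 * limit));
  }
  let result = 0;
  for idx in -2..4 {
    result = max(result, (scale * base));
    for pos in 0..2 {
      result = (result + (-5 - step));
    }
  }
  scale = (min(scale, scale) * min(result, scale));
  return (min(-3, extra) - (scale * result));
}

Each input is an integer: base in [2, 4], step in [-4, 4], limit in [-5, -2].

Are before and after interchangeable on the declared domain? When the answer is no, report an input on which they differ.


Reading the diff, among the changes: same computation, different form.
Tracing base=2, step=1, limit=-5: before: scale becomes -3; next extra becomes 15; next (((0 - base) - (scale - 3)) != max(scale, 1)) evaluates to true; next limit becomes 8; next ((base - limit) > (extra * 2)) evaluates to false; next step becomes -93; next result becomes 0; next at idx=-2:; next result becomes 0; next at pos=0:; next result becomes 88; next at pos=1:; next result becomes 176; next at idx=-1:; next result becomes 176; next at pos=0:; next result becomes 264; next at pos=1:; next result becomes 352; next at idx=0:; next result becomes 352; next at pos=0:; next result becomes 440; next at pos=1:; next result becomes 528; next at idx=1:; next result becomes 528; next at pos=0:; next result becomes 616; next at pos=1:; next result becomes 704; next at idx=2:; next result becomes 704; next at pos=0:; next result becomes 792; next at pos=1:; next result becomes 880; next at idx=3:; next result becomes 880; next at pos=0:; next result becomes 968; next at pos=1:; next result becomes 1056; next scale becomes 9; next final value -9507 | after: scale becomes -3; next extra becomes 15; next (((0 - base) - (scale - 3)) != max(scale, 1)) evaluates to true; next limit becomes 8; next ((base - limit) > (2 * extra)) evaluates to false; next step becomes -93; next result becomes 0; next at idx=-2:; next result becomes 0; next at pos=0:; next result becomes 88; next at pos=1:; next result becomes 176; next at idx=-1:; next result becomes 176; next at pos=0:; next result becomes 264; next at pos=1:; next result becomes 352; next at idx=0:; next result becomes 352; next at pos=0:; next result becomes 440; next at pos=1:; next result becomes 528; next at idx=1:; next result becomes 528; next at pos=0:; next result becomes 616; next at pos=1:; next result becomes 704; next at idx=2:; next result becomes 704; next at pos=0:; next result becomes 792; next at pos=1:; next result becomes 880; next at idx=3:; next result becomes 880; next at pos=0:; next result becomes 968; next at pos=1:; next result becomes 1056; next scale becomes 9; next final value -9507 — matching result -9507.
Sweeping the whole domain (108 inputs) finds no disagreement.
verdict: equivalent


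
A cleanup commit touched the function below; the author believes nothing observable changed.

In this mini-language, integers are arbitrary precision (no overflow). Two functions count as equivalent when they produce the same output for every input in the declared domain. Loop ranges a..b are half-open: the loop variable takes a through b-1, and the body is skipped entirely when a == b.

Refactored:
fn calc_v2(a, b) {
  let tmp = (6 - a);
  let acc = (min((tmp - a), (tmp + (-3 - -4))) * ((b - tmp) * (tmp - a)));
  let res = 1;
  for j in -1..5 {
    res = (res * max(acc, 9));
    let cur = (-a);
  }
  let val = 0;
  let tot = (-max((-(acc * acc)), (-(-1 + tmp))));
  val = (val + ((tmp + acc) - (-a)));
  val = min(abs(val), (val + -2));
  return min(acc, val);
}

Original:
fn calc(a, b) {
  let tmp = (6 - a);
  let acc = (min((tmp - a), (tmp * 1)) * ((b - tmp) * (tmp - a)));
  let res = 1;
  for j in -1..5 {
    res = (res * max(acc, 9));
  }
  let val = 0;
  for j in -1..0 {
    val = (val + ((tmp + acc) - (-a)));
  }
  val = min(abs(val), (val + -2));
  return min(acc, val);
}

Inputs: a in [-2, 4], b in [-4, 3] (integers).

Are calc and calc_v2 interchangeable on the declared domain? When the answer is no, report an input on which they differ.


Take a=-2, b=-4.
calc: tmp := 8 | acc := -960 | res := 1 | iter j=-1: | res := 9 | iter j=0: | res := 81 | iter j=1: | res := 729 | iter j=2: | res := 6561 | iter j=3: | res := 59049 | iter j=4: | res := 531441 | val := 0 | iter j=-1: | val := -954 | val := -956 | result -960
calc_v2: tmp := 8 | acc := -1080 | res := 1 | iter j=-1: | res := 9 | cur := 2 | iter j=0: | res := 81 | cur := 2 | iter j=1: | res := 729 | cur := 2 | iter j=2: | res := 6561 | cur := 2 | iter j=3: | res := 59049 | cur := 2 | iter j=4: | res := 531441 | cur := 2 | val := 0 | tot := 7 | val := -1074 | val := -1076 | result -1080
-960 vs -1080 — the two versions disagree here.
verdict: not equivalent; witness: a=-2, b=-4


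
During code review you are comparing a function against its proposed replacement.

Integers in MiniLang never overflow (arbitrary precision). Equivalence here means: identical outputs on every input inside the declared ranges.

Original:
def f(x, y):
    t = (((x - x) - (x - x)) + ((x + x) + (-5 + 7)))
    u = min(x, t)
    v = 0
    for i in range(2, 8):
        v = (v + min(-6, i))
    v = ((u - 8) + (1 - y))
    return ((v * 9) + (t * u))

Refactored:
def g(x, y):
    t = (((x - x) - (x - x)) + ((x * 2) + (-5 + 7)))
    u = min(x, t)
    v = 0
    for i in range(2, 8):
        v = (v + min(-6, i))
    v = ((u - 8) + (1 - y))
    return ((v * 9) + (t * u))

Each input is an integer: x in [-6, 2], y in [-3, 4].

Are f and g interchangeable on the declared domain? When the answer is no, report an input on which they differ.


Equivalent — the differences include arithmetic usage differs, and constant usage differs, yet no declared input distinguishes the two.
Spot check at x=-5, y=-3 — f: t := -8 | u := -8 | v := 0 | iter i=2: | v := -6 | iter i=3: | v := -12 | iter i=4: | v := -18 | iter i=5: | v := -24 | iter i=6: | v := -30 | iter i=7: | v := -36 | v := -12 | result -44. g: t := -8 | u := -8 | v := 0 | iter i=2: | v := -6 | iter i=3: | v := -12 | iter i=4: | v := -18 | iter i=5: | v := -24 | iter i=6: | v := -30 | iter i=7: | v := -36 | v := -12 | result -44. Both give -44.
An exhaustive pass over the 72 declared inputs shows identical outputs.
verdict: equivalent


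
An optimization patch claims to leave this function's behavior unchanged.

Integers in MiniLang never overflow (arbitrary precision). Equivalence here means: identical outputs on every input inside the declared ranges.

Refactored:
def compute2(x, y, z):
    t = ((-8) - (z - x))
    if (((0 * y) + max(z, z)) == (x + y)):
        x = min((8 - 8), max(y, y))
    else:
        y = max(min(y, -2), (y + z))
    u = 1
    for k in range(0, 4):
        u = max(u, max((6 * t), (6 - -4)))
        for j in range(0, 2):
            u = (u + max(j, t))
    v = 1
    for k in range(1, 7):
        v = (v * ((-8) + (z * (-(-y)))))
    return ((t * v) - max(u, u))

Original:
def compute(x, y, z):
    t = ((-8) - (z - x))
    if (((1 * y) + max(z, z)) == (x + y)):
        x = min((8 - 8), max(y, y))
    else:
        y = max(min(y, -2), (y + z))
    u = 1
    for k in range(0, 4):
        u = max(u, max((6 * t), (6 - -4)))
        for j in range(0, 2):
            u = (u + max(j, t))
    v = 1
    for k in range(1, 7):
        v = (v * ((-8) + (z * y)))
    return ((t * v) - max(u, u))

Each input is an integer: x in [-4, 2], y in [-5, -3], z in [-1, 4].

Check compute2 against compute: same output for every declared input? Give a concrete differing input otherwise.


Take x=1, y=-5, z=1.
compute: t becomes -8; next (((1 * y) + max(z, z)) == (x + y)) evaluates to true; next x becomes -5; next u becomes 1; next at k=0:; next u becomes 10; next at j=0:; next u becomes 10; next at j=1:; next u becomes 11; next at k=1:; next u becomes 11; next at j=0:; next u becomes 11; next at j=1:; next u becomes 12; next at k=2:; next u becomes 12; next at j=0:; next u becomes 12; next at j=1:; next u becomes 13; next at k=3:; next u becomes 13; next at j=0:; next u becomes 13; next at j=1:; next u becomes 14; next v becomes 1; next at k=1:; next v becomes -13; next at k=2:; next v becomes 169; next at k=3:; next v becomes -2197; next at k=4:; next v becomes 28561; next at k=5:; next v becomes -371293; next at k=6:; next v becomes 4826809; next final value -38614486
compute2: t becomes -8; next (((0 * y) + max(z, z)) == (x + y)) evaluates to false; next y becomes -4; next u becomes 1; next at k=0:; next u becomes 10; next at j=0:; next u becomes 10; next at j=1:; next u becomes 11; next at k=1:; next u becomes 11; next at j=0:; next u becomes 11; next at j=1:; next u becomes 12; next at k=2:; next u becomes 12; next at j=0:; next u becomes 12; next at j=1:; next u becomes 13; next at k=3:; next u becomes 13; next at j=0:; next u becomes 13; next at j=1:; next u becomes 14; next v becomes 1; next at k=1:; next v becomes -12; next at k=2:; next v becomes 144; next at k=3:; next v becomes -1728; next at k=4:; next v becomes 20736; next at k=5:; next v becomes -248832; next at k=6:; next v becomes 2985984; next final value -23887886
-38614486 and -23887886 differ, so these are not the same function on this domain.
verdict: not equivalent; witness: x=1, y=-5, z=1


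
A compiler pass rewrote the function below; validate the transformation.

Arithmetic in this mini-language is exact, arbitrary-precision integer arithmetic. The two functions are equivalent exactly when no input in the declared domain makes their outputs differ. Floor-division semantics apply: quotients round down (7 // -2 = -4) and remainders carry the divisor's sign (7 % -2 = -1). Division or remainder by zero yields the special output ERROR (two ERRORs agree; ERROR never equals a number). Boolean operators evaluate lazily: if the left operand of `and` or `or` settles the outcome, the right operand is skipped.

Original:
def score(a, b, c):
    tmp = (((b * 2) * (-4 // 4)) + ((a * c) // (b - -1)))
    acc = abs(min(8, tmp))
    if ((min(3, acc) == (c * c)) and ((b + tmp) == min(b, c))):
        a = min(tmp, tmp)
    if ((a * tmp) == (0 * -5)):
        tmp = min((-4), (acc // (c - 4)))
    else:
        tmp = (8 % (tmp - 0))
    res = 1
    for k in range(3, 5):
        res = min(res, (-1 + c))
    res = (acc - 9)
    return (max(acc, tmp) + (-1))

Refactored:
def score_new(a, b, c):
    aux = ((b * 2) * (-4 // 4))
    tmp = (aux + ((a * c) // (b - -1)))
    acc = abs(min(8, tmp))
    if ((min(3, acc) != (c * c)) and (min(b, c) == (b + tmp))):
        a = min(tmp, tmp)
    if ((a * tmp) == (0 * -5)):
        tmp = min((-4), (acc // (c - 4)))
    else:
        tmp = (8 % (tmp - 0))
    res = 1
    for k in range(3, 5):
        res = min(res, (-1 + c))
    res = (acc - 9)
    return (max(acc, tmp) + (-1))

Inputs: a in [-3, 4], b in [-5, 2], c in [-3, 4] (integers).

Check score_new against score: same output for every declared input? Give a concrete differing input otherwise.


The one real change (`(min(3, acc) == (c * c))` became `(min(3, acc) != (c * c))`) has no effect anywhere in the declared ranges.
Tracing a=0, b=1, c=2: score: tmp := -2 | acc := 2 | ((min(3, acc) == (c * c)) and ((b + tmp) == min(b, c))): false | ((a * tmp) == (0 * -5)): true | tmp := -4 | res := 1 | iter k=3: | res := 1 | iter k=4: | res := 1 | res := -7 | result 1 | score_new: aux := -2 | tmp := -2 | acc := 2 | ((min(3, acc) != (c * c)) and (min(b, c) == (b + tmp))): false | ((a * tmp) == (0 * -5)): true | tmp := -4 | res := 1 | iter k=3: | res := 1 | iter k=4: | res := 1 | res := -7 | result 1 — matching result 1.
Sweeping the whole domain (512 inputs) finds no disagreement.
verdict: equivalent


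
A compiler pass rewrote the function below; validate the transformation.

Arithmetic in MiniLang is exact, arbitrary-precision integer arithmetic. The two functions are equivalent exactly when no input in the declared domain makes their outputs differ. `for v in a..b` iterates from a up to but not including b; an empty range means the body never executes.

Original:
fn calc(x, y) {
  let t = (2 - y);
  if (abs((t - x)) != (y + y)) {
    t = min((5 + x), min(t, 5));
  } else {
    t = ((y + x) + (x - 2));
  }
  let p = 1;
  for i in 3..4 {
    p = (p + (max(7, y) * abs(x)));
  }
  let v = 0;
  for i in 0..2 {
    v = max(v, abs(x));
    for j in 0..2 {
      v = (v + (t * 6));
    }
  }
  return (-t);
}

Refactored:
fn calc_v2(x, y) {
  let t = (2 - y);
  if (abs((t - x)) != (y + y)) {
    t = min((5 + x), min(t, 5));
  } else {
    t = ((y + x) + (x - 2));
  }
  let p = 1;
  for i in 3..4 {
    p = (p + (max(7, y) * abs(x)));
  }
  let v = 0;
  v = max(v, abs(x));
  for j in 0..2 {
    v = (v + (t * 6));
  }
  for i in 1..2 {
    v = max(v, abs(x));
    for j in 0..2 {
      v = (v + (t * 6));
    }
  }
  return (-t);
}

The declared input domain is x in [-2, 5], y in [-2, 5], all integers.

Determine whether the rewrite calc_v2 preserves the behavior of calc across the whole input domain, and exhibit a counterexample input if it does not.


The two versions differ — the changes include constant usage differs, plus statement counts differ, plus min/max/abs usage differs, plus arithmetic usage differs, plus loop structure differs.
As a probe, take x=-2, y=2: calc runs t becomes 0; next (abs((t - x)) != (y + y)) evaluates to true; next t becomes 0; next p becomes 1; next at i=3:; next p becomes 15; next v becomes 0; next at i=0:; next v becomes 2; next at j=0:; next v becomes 2; next at j=1:; next v becomes 2; next at i=1:; next v becomes 2; next at j=0:; next v becomes 2; next at j=1:; next v becomes 2; next final value 0; calc_v2 runs t becomes 0; next (abs((t - x)) != (y + y)) evaluates to true; next t becomes 0; next p becomes 1; next at i=3:; next p becomes 15; next v becomes 0; next v becomes 2; next at j=0:; next v becomes 2; next at j=1:; next v becomes 2; next at i=1:; next v becomes 2; next at j=0:; next v becomes 2; next at j=1:; next v becomes 2; next final value 0; both end at 0.
Checked all 64 inputs in the declared domain: the outputs agree on every one.
verdict: equivalent


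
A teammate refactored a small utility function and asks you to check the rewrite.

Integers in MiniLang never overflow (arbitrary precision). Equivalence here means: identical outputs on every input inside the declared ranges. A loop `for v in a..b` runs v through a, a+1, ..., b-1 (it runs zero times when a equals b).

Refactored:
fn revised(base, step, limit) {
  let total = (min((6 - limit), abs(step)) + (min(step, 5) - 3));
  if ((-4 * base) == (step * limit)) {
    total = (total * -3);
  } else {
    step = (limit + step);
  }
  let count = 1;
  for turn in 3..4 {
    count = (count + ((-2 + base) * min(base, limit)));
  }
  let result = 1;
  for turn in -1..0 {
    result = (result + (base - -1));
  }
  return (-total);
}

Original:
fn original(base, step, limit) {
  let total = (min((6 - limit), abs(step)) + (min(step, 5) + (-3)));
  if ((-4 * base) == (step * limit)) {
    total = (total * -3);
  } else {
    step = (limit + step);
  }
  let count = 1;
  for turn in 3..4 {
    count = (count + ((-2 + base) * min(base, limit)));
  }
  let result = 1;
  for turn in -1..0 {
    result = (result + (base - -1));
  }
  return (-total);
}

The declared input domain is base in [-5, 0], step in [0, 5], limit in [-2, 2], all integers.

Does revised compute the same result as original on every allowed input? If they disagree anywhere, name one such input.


The two are interchangeable: arithmetic usage differs, and every declared input agrees.
Spot check at base=-5, step=3, limit=0 — original: total=3, then ((-4 * base) == (step * limit)) is false, then step=3, then count=1, then (turn=3), then count=36, then result=1, then (turn=-1), then result=-3, then returns -3. revised: total=3, then ((-4 * base) == (step * limit)) is false, then step=3, then count=1, then (turn=3), then count=36, then result=1, then (turn=-1), then result=-3, then returns -3. Both give -3.
An exhaustive pass over the 180 declared inputs shows identical outputs.
verdict: equivalent


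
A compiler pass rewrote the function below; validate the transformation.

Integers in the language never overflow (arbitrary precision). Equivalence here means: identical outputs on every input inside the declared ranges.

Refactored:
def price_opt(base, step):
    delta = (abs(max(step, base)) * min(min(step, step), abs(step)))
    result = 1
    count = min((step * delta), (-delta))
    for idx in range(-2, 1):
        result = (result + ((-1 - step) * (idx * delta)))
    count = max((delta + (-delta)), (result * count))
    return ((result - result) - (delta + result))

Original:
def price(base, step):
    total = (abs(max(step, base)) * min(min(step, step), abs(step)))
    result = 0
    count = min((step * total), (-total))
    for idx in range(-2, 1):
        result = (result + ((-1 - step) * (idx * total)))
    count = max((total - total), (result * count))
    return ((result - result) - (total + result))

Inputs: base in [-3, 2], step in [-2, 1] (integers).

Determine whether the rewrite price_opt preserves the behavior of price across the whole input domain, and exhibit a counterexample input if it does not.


Not equivalent: base=-3, step=-2 separates them (-8 vs -9).
price: total := -4 | result := 0 | count := 4 | iter idx=-2: | result := 8 | iter idx=-1: | result := 12 | iter idx=0: | result := 12 | count := 48 | result -8
price_opt: delta := -4 | result := 1 | count := 4 | iter idx=-2: | result := 9 | iter idx=-1: | result := 13 | iter idx=0: | result := 13 | count := 52 | result -9
verdict: not equivalent; witness: base=-3, step=-2


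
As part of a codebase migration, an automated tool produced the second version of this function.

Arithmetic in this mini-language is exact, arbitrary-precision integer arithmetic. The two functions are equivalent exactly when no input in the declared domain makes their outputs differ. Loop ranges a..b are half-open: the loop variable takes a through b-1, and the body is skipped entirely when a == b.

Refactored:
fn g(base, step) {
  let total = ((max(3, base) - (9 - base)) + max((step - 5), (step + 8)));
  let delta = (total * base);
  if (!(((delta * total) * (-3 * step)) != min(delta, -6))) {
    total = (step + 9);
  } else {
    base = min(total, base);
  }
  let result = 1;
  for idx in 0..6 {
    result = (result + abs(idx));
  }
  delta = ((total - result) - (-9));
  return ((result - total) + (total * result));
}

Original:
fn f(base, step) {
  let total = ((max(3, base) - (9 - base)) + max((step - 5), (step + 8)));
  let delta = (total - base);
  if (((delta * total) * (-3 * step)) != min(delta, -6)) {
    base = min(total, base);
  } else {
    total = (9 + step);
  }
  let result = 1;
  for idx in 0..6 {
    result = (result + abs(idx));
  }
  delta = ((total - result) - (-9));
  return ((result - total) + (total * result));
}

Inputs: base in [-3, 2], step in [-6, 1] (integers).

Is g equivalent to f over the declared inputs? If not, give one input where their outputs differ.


Take base=-3, step=-1.
f: total becomes -2; next delta becomes 1; next (((delta * total) * (-3 * step)) != min(delta, -6)) evaluates to false; next total becomes 8; next result becomes 1; next at idx=0:; next result becomes 1; next at idx=1:; next result becomes 2; next at idx=2:; next result becomes 4; next at idx=3:; next result becomes 7; next at idx=4:; next result becomes 11; next at idx=5:; next result becomes 16; next delta becomes 1; next final value 136
g: total becomes -2; next delta becomes 6; next (!(((delta * total) * (-3 * step)) != min(delta, -6))) evaluates to false; next base becomes -3; next result becomes 1; next at idx=0:; next result becomes 1; next at idx=1:; next result becomes 2; next at idx=2:; next result becomes 4; next at idx=3:; next result becomes 7; next at idx=4:; next result becomes 11; next at idx=5:; next result becomes 16; next delta becomes -9; next final value -14
136 vs -14 — the two versions disagree here.
verdict: not equivalent; witness: base=-3, step=-1


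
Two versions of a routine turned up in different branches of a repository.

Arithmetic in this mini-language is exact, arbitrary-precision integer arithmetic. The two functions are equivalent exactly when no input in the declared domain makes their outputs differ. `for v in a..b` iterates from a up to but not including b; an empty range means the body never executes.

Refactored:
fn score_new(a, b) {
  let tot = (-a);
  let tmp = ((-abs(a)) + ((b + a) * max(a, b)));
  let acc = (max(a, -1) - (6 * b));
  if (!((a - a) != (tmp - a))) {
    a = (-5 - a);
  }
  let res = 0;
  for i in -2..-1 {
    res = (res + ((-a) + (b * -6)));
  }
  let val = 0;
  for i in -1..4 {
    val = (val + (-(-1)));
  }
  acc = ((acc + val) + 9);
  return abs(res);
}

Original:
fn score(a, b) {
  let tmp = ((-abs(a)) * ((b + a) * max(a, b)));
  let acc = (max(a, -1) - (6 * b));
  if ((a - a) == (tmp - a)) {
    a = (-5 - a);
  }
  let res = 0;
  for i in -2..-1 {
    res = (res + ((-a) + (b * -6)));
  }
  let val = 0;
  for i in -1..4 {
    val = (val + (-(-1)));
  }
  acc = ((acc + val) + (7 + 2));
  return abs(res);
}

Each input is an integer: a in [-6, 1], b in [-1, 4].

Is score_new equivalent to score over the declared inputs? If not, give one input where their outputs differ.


These are not equivalent — on a=-6, b=0 the outputs split (6 vs 1).
score: tmp := 0 | acc := -1 | ((a - a) == (tmp - a)): false | res := 0 | iter i=-2: | res := 6 | val := 0 | iter i=-1: | val := 1 | iter i=0: | val := 2 | iter i=1: | val := 3 | iter i=2: | val := 4 | iter i=3: | val := 5 | acc := 13 | result 6
score_new: tot := 6 | tmp := -6 | acc := -1 | (!((a - a) != (tmp - a))): true | a := 1 | res := 0 | iter i=-2: | res := -1 | val := 0 | iter i=-1: | val := 1 | iter i=0: | val := 2 | iter i=1: | val := 3 | iter i=2: | val := 4 | iter i=3: | val := 5 | acc := 13 | result 1
verdict: not equivalent; witness: a=-6, b=0


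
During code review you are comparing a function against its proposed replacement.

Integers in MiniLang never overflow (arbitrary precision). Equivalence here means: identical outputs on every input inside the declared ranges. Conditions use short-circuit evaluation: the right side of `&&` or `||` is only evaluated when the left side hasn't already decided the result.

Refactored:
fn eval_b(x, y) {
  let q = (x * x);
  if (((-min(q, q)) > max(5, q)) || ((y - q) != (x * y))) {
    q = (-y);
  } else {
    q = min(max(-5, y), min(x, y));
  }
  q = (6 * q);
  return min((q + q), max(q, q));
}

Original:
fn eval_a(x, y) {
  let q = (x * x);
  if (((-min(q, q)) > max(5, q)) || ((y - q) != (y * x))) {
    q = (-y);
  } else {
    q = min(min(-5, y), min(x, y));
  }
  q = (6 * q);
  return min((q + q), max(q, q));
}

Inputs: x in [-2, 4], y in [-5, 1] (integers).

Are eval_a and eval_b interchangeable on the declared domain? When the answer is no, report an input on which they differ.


The rewrite breaks on x=0, y=0, where the results are -60 and 0.
eval_a: q := 0 | (((-min(q, q)) > max(5, q)) || ((y - q) != (y * x))): false | q := -5 | q := -30 | result -60
eval_b: q := 0 | (((-min(q, q)) > max(5, q)) || ((y - q) != (x * y))): false | q := 0 | q := 0 | result 0
verdict: not equivalent; witness: x=0, y=0
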